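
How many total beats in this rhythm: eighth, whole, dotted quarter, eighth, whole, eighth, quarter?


Step by step:
Beat values:
  eighth = 0.5 beats
  whole = 4 beats
  dotted quarter = 1.5 beats
  eighth = 0.5 beats
  whole = 4 beats
  eighth = 0.5 beats
  quarter = 1 beat
Sum = 0.5 + 4 + 1.5 + 0.5 + 4 + 0.5 + 1
= 12 beats


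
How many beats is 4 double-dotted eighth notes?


Let's work it out.
Base eighth note = 1/2 beats
Dot 1 adds half the previous value: +1/4
Dot 2 adds half the previous value: +1/8
One double-dotted eighth = 1/2 + 1/4 + 1/8 = 7/8
4 of them = 4 × 7/8 = 7/2
= 7/2 beats


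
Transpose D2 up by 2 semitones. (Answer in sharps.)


D2: chromatic position 2 in octave 2 → absolute = 2×12 + 2 = 26
Transpose up 2: 26 + 2 = 28
28 = 2×12 + 4 → E in octave 2
Result = E2


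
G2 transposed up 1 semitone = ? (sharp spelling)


Working:
G2: chromatic position 7 in octave 2 → absolute = 2×12 + 7 = 31
Transpose up 1: 31 + 1 = 32
32 = 2×12 + 8 → G# in octave 2
Result = G#2


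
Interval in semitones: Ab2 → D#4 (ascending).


Absolute semitone position = octave×12 + chromatic position
Ab2: 2×12 + 8 = 32
D#4: 4×12 + 3 = 51
Difference = 51 - 32 = 19
= 19 semitones


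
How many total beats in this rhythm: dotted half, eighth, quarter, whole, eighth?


Step by step:
Beat values:
  dotted half = 3 beats
  eighth = 0.5 beats
  quarter = 1 beat
  whole = 4 beats
  eighth = 0.5 beats
Sum = 3 + 0.5 + 1 + 4 + 0.5
= 9 beats


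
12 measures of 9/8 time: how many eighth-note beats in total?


Time signature 9/8: the bottom number 8 means the eighth note gets one count
The top number 9 means 9 eighth-note beats per measure
Total = 9 × 12 measures
= 108 eighth-note beats


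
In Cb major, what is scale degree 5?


Let's work it out.
Major scale pattern: W-W-H-W-W-W-H (2-2-1-2-2-2-1 semitones)
Starting from Cb:
  Cb + 2 semitones → Db
  Db + 2 semitones → Eb
  Eb + 1 semitone → Fb
  Fb + 2 semitones → Gb
  Gb + 2 semitones → Ab
  Ab + 2 semitones → Bb
  Bb + 1 semitone → Cb
Scale: Cb Db Eb Fb Gb Ab Bb
Degree 5 = Gb


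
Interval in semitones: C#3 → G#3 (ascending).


Absolute semitone position = octave×12 + chromatic position
C#3: 3×12 + 1 = 37
G#3: 3×12 + 8 = 44
Difference = 44 - 37 = 7
= 7 semitones


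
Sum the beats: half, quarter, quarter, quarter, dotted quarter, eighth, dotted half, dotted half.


Step by step:
Beat values:
  half = 2 beats
  quarter = 1 beat
  quarter = 1 beat
  quarter = 1 beat
  dotted quarter = 1.5 beats
  eighth = 0.5 beats
  dotted half = 3 beats
  dotted half = 3 beats
Sum = 2 + 1 + 1 + 1 + 1.5 + 0.5 + 3 + 3
= 13 beats


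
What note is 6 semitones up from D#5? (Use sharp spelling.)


Reasoning:
D#5: chromatic position 3 in octave 5 → absolute = 5×12 + 3 = 63
Transpose up 6: 63 + 6 = 69
69 = 5×12 + 9 → A in octave 5
Result = A5


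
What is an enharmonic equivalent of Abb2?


Enharmonic notes sound the same pitch but are spelled with different letter names
Abb and G name the same pitch class
= G2


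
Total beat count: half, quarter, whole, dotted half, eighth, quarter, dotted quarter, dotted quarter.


Step by step:
Beat values:
  half = 2 beats
  quarter = 1 beat
  whole = 4 beats
  dotted half = 3 beats
  eighth = 0.5 beats
  quarter = 1 beat
  dotted quarter = 1.5 beats
  dotted quarter = 1.5 beats
Sum = 2 + 1 + 4 + 3 + 0.5 + 1 + 1.5 + 1.5
= 14.5 beats


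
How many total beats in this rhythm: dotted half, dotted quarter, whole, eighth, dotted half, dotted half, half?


Solution.
Beat values:
  dotted half = 3 beats
  dotted quarter = 1.5 beats
  whole = 4 beats
  eighth = 0.5 beats
  dotted half = 3 beats
  dotted half = 3 beats
  half = 2 beats
Sum = 3 + 1.5 + 4 + 0.5 + 3 + 3 + 2
= 17 beats


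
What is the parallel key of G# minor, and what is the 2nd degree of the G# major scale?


Parallel keys share the same tonic but differ in mode
G# minor → parallel is G# major
G# major scale: G# A# B# C# D# E# F##
= G# major; 2nd degree = A#


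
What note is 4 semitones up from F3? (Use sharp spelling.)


Working:
F3: chromatic position 5 in octave 3 → absolute = 3×12 + 5 = 41
Transpose up 4: 41 + 4 = 45
45 = 3×12 + 9 → A in octave 3
Result = A3


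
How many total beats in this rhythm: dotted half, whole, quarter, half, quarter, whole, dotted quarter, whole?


Solution.
Beat values:
  dotted half = 3 beats
  whole = 4 beats
  quarter = 1 beat
  half = 2 beats
  quarter = 1 beat
  whole = 4 beats
  dotted quarter = 1.5 beats
  whole = 4 beats
Sum = 3 + 4 + 1 + 2 + 1 + 4 + 1.5 + 4
= 20.5 beats


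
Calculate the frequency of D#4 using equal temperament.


Reasoning:
f = 440 × 2^(n/12) where n = semitones from A4
D#4: -6 semitones from A4
f = 440 × 2^(-6/12)
f = 311.13 Hz


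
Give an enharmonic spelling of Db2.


Enharmonic notes sound the same pitch but are spelled with different letter names
Db and C# name the same pitch class
= C#2


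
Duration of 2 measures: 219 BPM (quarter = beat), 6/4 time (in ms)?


Quarter-note beat duration = 60000 / 219 ms
Beats per measure (6/4) = 6
One measure = 6 × 60000 / 219 = 360000 / 219 ms
2 measures = 2 × 360000 / 219 = 720000 / 219
= 3287.7 ms


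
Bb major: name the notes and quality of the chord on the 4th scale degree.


Reasoning:
Bb major scale: Bb C D Eb F G A
Diatonic triad on degree 4 stacks scale notes 4, 6, 1: Eb G Bb
Eb→G = 4 semitones; Eb→Bb = 7 semitones → major triad
= Eb G Bb (major)


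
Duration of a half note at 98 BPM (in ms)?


Reasoning:
One quarter-note beat = 60000 / BPM = 60000 / 98 ms
Half note = 2 × quarter note
Duration = 2 × 60000 / 98 = 120000 / 98
= 1224.5 ms


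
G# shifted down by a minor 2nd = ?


Working:
minor 2nd: 2 letter names, 1 semitones
Letter: G - 1 → F
Pitch: G# - 1 semitones, spelled as an F → F##
= F##


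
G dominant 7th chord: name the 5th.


Reasoning:
Dominant 7th chord = root + major 3rd + perfect 5th + minor 7th
Seventh chords stack in thirds, so the letter names are G-B-D-F
Root: G
Major 3rd above G: B
Perfect 5th above G: D
Minor 7th above G: F
The 5th = D


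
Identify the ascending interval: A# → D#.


Solution.
Letter names: A → D spans 4 letter names → a 4th
Semitones: A# → D# = 5 half-steps
A 4th of 5 semitones is a perfect 4th
= perfect 4th


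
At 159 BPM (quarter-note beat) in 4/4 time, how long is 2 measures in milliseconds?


Working:
Quarter-note beat duration = 60000 / 159 ms
Beats per measure (4/4) = 4
One measure = 4 × 60000 / 159 = 240000 / 159 ms
2 measures = 2 × 240000 / 159 = 480000 / 159
= 3018.9 ms


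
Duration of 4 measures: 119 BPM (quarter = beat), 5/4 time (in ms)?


Quarter-note beat duration = 60000 / 119 ms
Beats per measure (5/4) = 5
One measure = 5 × 60000 / 119 = 300000 / 119 ms
4 measures = 4 × 300000 / 119 = 1200000 / 119
= 10084.0 ms


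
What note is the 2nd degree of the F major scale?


Let's work it out.
Major scale pattern: W-W-H-W-W-W-H (2-2-1-2-2-2-1 semitones)
Starting from F:
  F + 2 semitones → G
  G + 2 semitones → A
  A + 1 semitone → Bb
  Bb + 2 semitones → C
  C + 2 semitones → D
  D + 2 semitones → E
  E + 1 semitone → F
Scale: F G A Bb C D E
Degree 2 = G


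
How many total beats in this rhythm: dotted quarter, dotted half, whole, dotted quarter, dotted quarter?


Solution.
Beat values:
  dotted quarter = 1.5 beats
  dotted half = 3 beats
  whole = 4 beats
  dotted quarter = 1.5 beats
  dotted quarter = 1.5 beats
Sum = 1.5 + 3 + 4 + 1.5 + 1.5
= 11.5 beats


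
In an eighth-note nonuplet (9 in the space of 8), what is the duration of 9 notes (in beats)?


Nonuplet: 9 notes occupy the space of 8 eighth notes
Space = 8 × 1/2 = 4 beats
Each nonuplet note = 4 / 9 = 4/9 beats
9 notes = 9 × 4/9 = 4
= 4 beats


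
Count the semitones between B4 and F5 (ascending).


Let's work it out.
Absolute semitone position = octave×12 + chromatic position
B4: 4×12 + 11 = 59
F5: 5×12 + 5 = 65
Difference = 65 - 59 = 6
= 6 semitones


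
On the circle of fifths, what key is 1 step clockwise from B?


Working:
Each clockwise step on the circle of fifths moves up a perfect 5th
From B: B → F#/Gb
= F#/Gb


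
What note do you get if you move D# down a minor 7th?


Reasoning:
minor 7th: 7 letter names, 10 semitones
Letter: D - 6 → E
Pitch: D# - 10 semitones, spelled as an E → E#
= E#


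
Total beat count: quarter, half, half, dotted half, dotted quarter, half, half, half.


Let's work it out.
Beat values:
  quarter = 1 beat
  half = 2 beats
  half = 2 beats
  dotted half = 3 beats
  dotted quarter = 1.5 beats
  half = 2 beats
  half = 2 beats
  half = 2 beats
Sum = 1 + 2 + 2 + 3 + 1.5 + 2 + 2 + 2
= 15.5 beats


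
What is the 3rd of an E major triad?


Let's work it out.
Major triad = root + major 3rd (4 semitones) + perfect 5th (7 semitones)
A triad on E stacks thirds, so the chord tones use letter names E-G-B
Root: E
Major 3rd above E: G#
Perfect 5th above E: B
The 3rd = G#


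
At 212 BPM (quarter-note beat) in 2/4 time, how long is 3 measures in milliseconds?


Quarter-note beat duration = 60000 / 212 ms
Beats per measure (2/4) = 2
One measure = 2 × 60000 / 212 = 120000 / 212 ms
3 measures = 3 × 120000 / 212 = 360000 / 212
= 1698.1 ms


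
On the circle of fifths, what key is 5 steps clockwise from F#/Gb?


Solution.
Each clockwise step on the circle of fifths moves up a perfect 5th
From F#/Gb: F#/Gb → Db → Ab → Eb → Bb → F
= F


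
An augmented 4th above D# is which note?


A 4th spans 4 letter names, so from D we land on G
An augmented 4th = 6 semitones above D#
Spell G at that pitch: G##
= G##


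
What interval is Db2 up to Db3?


Letter names: D → D spans 8 letter names → an octave
Semitones: Db2 → Db3 = 12 half-steps
An octave of 12 semitones is a perfect octave
= perfect octave


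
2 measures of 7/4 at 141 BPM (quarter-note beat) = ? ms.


Quarter-note beat duration = 60000 / 141 ms
Beats per measure (7/4) = 7
One measure = 7 × 60000 / 141 = 420000 / 141 ms
2 measures = 2 × 420000 / 141 = 840000 / 141
= 5957.4 ms


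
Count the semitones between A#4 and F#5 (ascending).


Absolute semitone position = octave×12 + chromatic position
A#4: 4×12 + 10 = 58
F#5: 5×12 + 6 = 66
Difference = 66 - 58 = 8
= 8 semitones


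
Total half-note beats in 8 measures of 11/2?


Reasoning:
Time signature 11/2: the bottom number 2 means the half note gets one count
The top number 11 means 11 half-note beats per measure
Total = 11 × 8 measures
= 88 half-note beats


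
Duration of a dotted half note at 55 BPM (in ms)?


One quarter-note beat = 60000 / BPM = 60000 / 55 ms
Dotted half note = 3 × quarter note
Duration = 3 × 60000 / 55 = 180000 / 55
= 3272.7 ms


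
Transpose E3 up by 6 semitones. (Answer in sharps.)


Solution.
E3: chromatic position 4 in octave 3 → absolute = 3×12 + 4 = 40
Transpose up 6: 40 + 6 = 46
46 = 3×12 + 10 → A# in octave 3
Result = A#3


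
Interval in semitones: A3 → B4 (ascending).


Solution.
Absolute semitone position = octave×12 + chromatic position
A3: 3×12 + 9 = 45
B4: 4×12 + 11 = 59
Difference = 59 - 45 = 14
= 14 semitones


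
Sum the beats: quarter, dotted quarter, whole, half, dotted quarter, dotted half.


Beat values:
  quarter = 1 beat
  dotted quarter = 1.5 beats
  whole = 4 beats
  half = 2 beats
  dotted quarter = 1.5 beats
  dotted half = 3 beats
Sum = 1 + 1.5 + 4 + 2 + 1.5 + 3
= 13 beats


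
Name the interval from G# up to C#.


Reasoning:
Letter names: G → C spans 4 letter names → a 4th
Semitones: G# → C# = 5 half-steps
A 4th of 5 semitones is a perfect 4th
= perfect 4th


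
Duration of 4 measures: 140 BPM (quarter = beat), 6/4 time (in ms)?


Solution.
Quarter-note beat duration = 60000 / 140 ms
Beats per measure (6/4) = 6
One measure = 6 × 60000 / 140 = 360000 / 140 ms
4 measures = 4 × 360000 / 140 = 1440000 / 140
= 10285.7 ms


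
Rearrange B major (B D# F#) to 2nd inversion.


Solution.
Root position: B D# F#
2nd inversion: move root and 3rd up an octave
Bass note: F#
Notes (bottom to top) = F# B D#


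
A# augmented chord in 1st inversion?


Working:
Root position: A# C## E##
1st inversion: move root up an octave
Bass note: C##
Notes (bottom to top) = C## E## A#


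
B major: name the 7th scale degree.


Solution.
Major scale pattern: W-W-H-W-W-W-H (2-2-1-2-2-2-1 semitones)
Starting from B:
  B + 2 semitones → C#
  C# + 2 semitones → D#
  D# + 1 semitone → E
  E + 2 semitones → F#
  F# + 2 semitones → G#
  G# + 2 semitones → A#
  A# + 1 semitone → B
Scale: B C# D# E F# G# A#
Degree 7 = A#


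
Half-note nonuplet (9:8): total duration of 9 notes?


Working:
Nonuplet: 9 notes occupy the space of 8 half notes
Space = 8 × 2 = 16 beats
Each nonuplet note = 16 / 9 = 16/9 beats
9 notes = 9 × 16/9 = 16
= 16 beats


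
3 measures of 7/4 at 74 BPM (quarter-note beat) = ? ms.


Quarter-note beat duration = 60000 / 74 ms
Beats per measure (7/4) = 7
One measure = 7 × 60000 / 74 = 420000 / 74 ms
3 measures = 3 × 420000 / 74 = 1260000 / 74
= 17027.0 ms


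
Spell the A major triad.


Let's work it out.
Major triad = root + major 3rd (4 semitones) + perfect 5th (7 semitones)
A triad on A stacks thirds, so the chord tones use letter names A-C-E
Root: A
Major 3rd above A: C#
Perfect 5th above A: E
Chord = A C# E


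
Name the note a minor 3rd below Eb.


A 3rd spans 3 letter names, so from E we land on C
A minor 3rd = 3 semitones below Eb
Spell C at that pitch: C
= C


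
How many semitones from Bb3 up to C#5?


Absolute semitone position = octave×12 + chromatic position
Bb3: 3×12 + 10 = 46
C#5: 5×12 + 1 = 61
Difference = 61 - 46 = 15
= 15 semitones


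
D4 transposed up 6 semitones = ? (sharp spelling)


D4: chromatic position 2 in octave 4 → absolute = 4×12 + 2 = 50
Transpose up 6: 50 + 6 = 56
56 = 4×12 + 8 → G# in octave 4
Result = G#4


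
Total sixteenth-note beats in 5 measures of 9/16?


Time signature 9/16: the bottom number 16 means the sixteenth note gets one count
The top number 9 means 9 sixteenth-note beats per measure
Total = 9 × 5 measures
= 45 sixteenth-note beats


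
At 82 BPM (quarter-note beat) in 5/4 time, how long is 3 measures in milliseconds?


Step by step:
Quarter-note beat duration = 60000 / 82 ms
Beats per measure (5/4) = 5
One measure = 5 × 60000 / 82 = 300000 / 82 ms
3 measures = 3 × 300000 / 82 = 900000 / 82
= 10975.6 ms


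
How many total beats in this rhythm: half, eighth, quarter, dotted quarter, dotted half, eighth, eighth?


Beat values:
  half = 2 beats
  eighth = 0.5 beats
  quarter = 1 beat
  dotted quarter = 1.5 beats
  dotted half = 3 beats
  eighth = 0.5 beats
  eighth = 0.5 beats
Sum = 2 + 0.5 + 1 + 1.5 + 3 + 0.5 + 0.5
= 9 beats


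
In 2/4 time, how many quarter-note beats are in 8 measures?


Time signature 2/4: the bottom number 4 means the quarter note gets one count
The top number 2 means 2 quarter-note beats per measure
Total = 2 × 8 measures
= 16 quarter-note beats


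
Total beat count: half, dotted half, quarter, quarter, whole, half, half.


Working:
Beat values:
  half = 2 beats
  dotted half = 3 beats
  quarter = 1 beat
  quarter = 1 beat
  whole = 4 beats
  half = 2 beats
  half = 2 beats
Sum = 2 + 3 + 1 + 1 + 4 + 2 + 2
= 15 beats


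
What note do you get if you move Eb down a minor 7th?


Step by step:
minor 7th: 7 letter names, 10 semitones
Letter: E - 6 → F
Pitch: Eb - 10 semitones, spelled as an F → F
= F


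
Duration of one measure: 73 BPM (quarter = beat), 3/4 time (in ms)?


Quarter-note beat duration = 60000 / 73 ms
Beats per measure (3/4) = 3
One measure = 3 × 60000 / 73 = 180000 / 73 ms
= 2465.8 ms


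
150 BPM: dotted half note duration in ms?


Solution.
One quarter-note beat = 60000 / BPM = 60000 / 150 ms
Dotted half note = 3 × quarter note
Duration = 3 × 60000 / 150 = 180000 / 150
= 1200.0 ms


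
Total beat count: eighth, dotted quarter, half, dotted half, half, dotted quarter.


Step by step:
Beat values:
  eighth = 0.5 beats
  dotted quarter = 1.5 beats
  half = 2 beats
  dotted half = 3 beats
  half = 2 beats
  dotted quarter = 1.5 beats
Sum = 0.5 + 1.5 + 2 + 3 + 2 + 1.5
= 10.5 beats


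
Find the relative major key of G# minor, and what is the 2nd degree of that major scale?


Let's work it out.
The relative major shares the key signature and is a minor 3rd above the minor tonic
A minor 3rd above G# is B
→ relative major of G# minor is B major
B major scale: B C# D# E F# G# A#
= B major; 2nd degree = C#


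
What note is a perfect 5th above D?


Working:
A 5th spans 5 letter names, so from D we land on A
A perfect 5th = 7 semitones above D
Spell A at that pitch: A
= A


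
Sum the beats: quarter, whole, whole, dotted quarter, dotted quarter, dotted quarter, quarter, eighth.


Solution.
Beat values:
  quarter = 1 beat
  whole = 4 beats
  whole = 4 beats
  dotted quarter = 1.5 beats
  dotted quarter = 1.5 beats
  dotted quarter = 1.5 beats
  quarter = 1 beat
  eighth = 0.5 beats
Sum = 1 + 4 + 4 + 1.5 + 1.5 + 1.5 + 1 + 0.5
= 15 beats


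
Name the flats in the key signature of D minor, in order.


Flat minor keys: A(0), D(1), G(2), C(3), F(4), Bb(5), Eb(6), Ab(7)
D minor has 1 flat
Order of flats: Bb Eb Ab Db Gb Cb Fb → first 1: Bb
= Bb


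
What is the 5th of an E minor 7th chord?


Working:
Minor 7th chord = root + minor 3rd + perfect 5th + minor 7th
Seventh chords stack in thirds, so the letter names are E-G-B-D
Root: E
Minor 3rd above E: G
Perfect 5th above E: B
Minor 7th above E: D
The 5th = B


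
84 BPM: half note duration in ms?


One quarter-note beat = 60000 / BPM = 60000 / 84 ms
Half note = 2 × quarter note
Duration = 2 × 60000 / 84 = 120000 / 84
= 1428.6 ms


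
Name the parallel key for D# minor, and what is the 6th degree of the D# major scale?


Solution.
Parallel keys share the same tonic but differ in mode
D# minor → parallel is D# major
D# major scale: D# E# F## G# A# B# C##
= D# major; 6th degree = B#


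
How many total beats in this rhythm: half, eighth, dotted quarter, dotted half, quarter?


Let's work it out.
Beat values:
  half = 2 beats
  eighth = 0.5 beats
  dotted quarter = 1.5 beats
  dotted half = 3 beats
  quarter = 1 beat
Sum = 2 + 0.5 + 1.5 + 3 + 1
= 8 beats


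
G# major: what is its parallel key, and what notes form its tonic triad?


Working:
Parallel keys share the same tonic but differ in mode
G# major → parallel is G# minor
Tonic triad of G# minor = G# B D#
= G# minor; triad = G# B D#


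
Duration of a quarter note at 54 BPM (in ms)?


Step by step:
One quarter-note beat = 60000 / BPM = 60000 / 54 ms
Duration = 60000 / 54
= 1111.1 ms


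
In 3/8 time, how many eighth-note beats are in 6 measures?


Step by step:
Time signature 3/8: the bottom number 8 means the eighth note gets one count
The top number 3 means 3 eighth-note beats per measure
Total = 3 × 6 measures
= 18 eighth-note beats


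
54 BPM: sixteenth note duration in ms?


One quarter-note beat = 60000 / BPM = 60000 / 54 ms
Sixteenth note = 1/4 × quarter note
Duration = 1/4 × 60000 / 54 = 15000 / 54
= 277.8 ms


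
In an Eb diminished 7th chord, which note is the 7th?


Diminished 7th chord = root + minor 3rd + diminished 5th + diminished 7th
Seventh chords stack in thirds, so the letter names are E-G-B-D
Root: Eb
Minor 3rd above Eb: Gb
Diminished 5th above Eb: Bbb
Diminished 7th above Eb: Dbb
The 7th = Dbb


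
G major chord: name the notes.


Major triad = root + major 3rd (4 semitones) + perfect 5th (7 semitones)
A triad on G stacks thirds, so the chord tones use letter names G-B-D
Root: G
Major 3rd above G: B
Perfect 5th above G: D
Chord = G B D


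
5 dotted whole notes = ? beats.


Base whole note = 4 beats
Dot 1 adds half the previous value: +2
One dotted whole = 4 + 2 = 6
5 of them = 5 × 6 = 30
= 30 beats


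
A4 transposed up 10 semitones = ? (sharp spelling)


Solution.
A4: chromatic position 9 in octave 4 → absolute = 4×12 + 9 = 57
Transpose up 10: 57 + 10 = 67
67 = 5×12 + 7 → G in octave 5
Result = G5


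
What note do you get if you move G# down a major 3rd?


Let's work it out.
major 3rd: 3 letter names, 4 semitones
Letter: G - 2 → E
Pitch: G# - 4 semitones, spelled as an E → E
= E


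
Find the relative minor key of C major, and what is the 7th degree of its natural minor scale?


Let's work it out.
The relative minor shares the major's key signature and starts on its 6th degree
6th degree = a major 6th above the tonic; a major 6th above C is A
→ relative minor of C major is A minor
A natural minor scale: A B C D E F G
= A minor; 7th degree = G


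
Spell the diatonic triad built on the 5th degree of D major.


Step by step:
D major scale: D E F# G A B C#
Diatonic triad on degree 5 stacks scale notes 5, 7, 2: A C# E
A→C# = 4 semitones; A→E = 7 semitones → major triad
= A C# E (major)


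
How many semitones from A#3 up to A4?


Absolute semitone position = octave×12 + chromatic position
A#3: 3×12 + 10 = 46
A4: 4×12 + 9 = 57
Difference = 57 - 46 = 11
= 11 semitones


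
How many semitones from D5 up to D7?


Working:
Absolute semitone position = octave×12 + chromatic position
D5: 5×12 + 2 = 62
D7: 7×12 + 2 = 86
Difference = 86 - 62 = 24
= 24 semitones


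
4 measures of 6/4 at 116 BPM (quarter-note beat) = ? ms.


Reasoning:
Quarter-note beat duration = 60000 / 116 ms
Beats per measure (6/4) = 6
One measure = 6 × 60000 / 116 = 360000 / 116 ms
4 measures = 4 × 360000 / 116 = 1440000 / 116
= 12413.8 ms


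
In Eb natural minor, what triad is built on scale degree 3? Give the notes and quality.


Eb natural minor scale: Eb F Gb Ab Bb Cb Db
Diatonic triad on degree 3 stacks scale notes 3, 5, 7: Gb Bb Db
Gb→Bb = 4 semitones; Gb→Db = 7 semitones → major triad
= Gb Bb Db (major)


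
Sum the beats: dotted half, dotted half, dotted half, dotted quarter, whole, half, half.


Beat values:
  dotted half = 3 beats
  dotted half = 3 beats
  dotted half = 3 beats
  dotted quarter = 1.5 beats
  whole = 4 beats
  half = 2 beats
  half = 2 beats
Sum = 3 + 3 + 3 + 1.5 + 4 + 2 + 2
= 18.5 beats


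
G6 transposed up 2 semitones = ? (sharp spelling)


G6: chromatic position 7 in octave 6 → absolute = 6×12 + 7 = 79
Transpose up 2: 79 + 2 = 81
81 = 6×12 + 9 → A in octave 6
Result = A6


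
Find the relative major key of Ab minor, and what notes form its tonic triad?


Solution.
The relative major shares the key signature and is a minor 3rd above the minor tonic
A minor 3rd above Ab is Cb
→ relative major of Ab minor is Cb major
Tonic triad of Cb major = root + major 3rd + perfect 5th = Cb Eb Gb
= Cb major; triad = Cb Eb Gb


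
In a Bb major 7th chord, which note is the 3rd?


Major 7th chord = root + major 3rd + perfect 5th + major 7th
Seventh chords stack in thirds, so the letter names are B-D-F-A
Root: Bb
Major 3rd above Bb: D
Perfect 5th above Bb: F
Major 7th above Bb: A
The 3rd = D


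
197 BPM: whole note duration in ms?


Working:
One quarter-note beat = 60000 / BPM = 60000 / 197 ms
Whole note = 4 × quarter note
Duration = 4 × 60000 / 197 = 240000 / 197
= 1218.3 ms


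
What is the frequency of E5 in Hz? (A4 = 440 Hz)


Reasoning:
f = 440 × 2^(n/12) where n = semitones from A4
E5: 7 semitones from A4
f = 440 × 2^(7/12)
f = 659.26 Hz


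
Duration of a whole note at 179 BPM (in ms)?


Reasoning:
One quarter-note beat = 60000 / BPM = 60000 / 179 ms
Whole note = 4 × quarter note
Duration = 4 × 60000 / 179 = 240000 / 179
= 1340.8 ms


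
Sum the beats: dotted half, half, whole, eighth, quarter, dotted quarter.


Solution.
Beat values:
  dotted half = 3 beats
  half = 2 beats
  whole = 4 beats
  eighth = 0.5 beats
  quarter = 1 beat
  dotted quarter = 1.5 beats
Sum = 3 + 2 + 4 + 0.5 + 1 + 1.5
= 12 beats


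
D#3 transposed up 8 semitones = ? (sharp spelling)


D#3: chromatic position 3 in octave 3 → absolute = 3×12 + 3 = 39
Transpose up 8: 39 + 8 = 47
47 = 3×12 + 11 → B in octave 3
Result = B3


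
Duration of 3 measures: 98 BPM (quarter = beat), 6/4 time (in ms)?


Quarter-note beat duration = 60000 / 98 ms
Beats per measure (6/4) = 6
One measure = 6 × 60000 / 98 = 360000 / 98 ms
3 measures = 3 × 360000 / 98 = 1080000 / 98
= 11020.4 ms


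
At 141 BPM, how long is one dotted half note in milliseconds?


One quarter-note beat = 60000 / BPM = 60000 / 141 ms
Dotted half note = 3 × quarter note
Duration = 3 × 60000 / 141 = 180000 / 141
= 1276.6 ms


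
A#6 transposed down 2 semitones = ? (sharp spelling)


A#6: chromatic position 10 in octave 6 → absolute = 6×12 + 10 = 82
Transpose down 2: 82 - 2 = 80
80 = 6×12 + 8 → G# in octave 6
Result = G#6


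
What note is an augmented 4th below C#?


Solution.
A 4th spans 4 letter names, so from C we land on G
An augmented 4th = 6 semitones below C#
Spell G at that pitch: G
= G


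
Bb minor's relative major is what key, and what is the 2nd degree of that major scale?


Solution.
The relative major shares the key signature and is a minor 3rd above the minor tonic
A minor 3rd above Bb is Db
→ relative major of Bb minor is Db major
Db major scale: Db Eb F Gb Ab Bb C
= Db major; 2nd degree = Eb


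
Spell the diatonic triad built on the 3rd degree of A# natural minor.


A# natural minor scale: A# B# C# D# E# F# G#
Diatonic triad on degree 3 stacks scale notes 3, 5, 7: C# E# G#
C#→E# = 4 semitones; C#→G# = 7 semitones → major triad
= C# E# G# (major)


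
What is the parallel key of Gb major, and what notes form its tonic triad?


Parallel keys share the same tonic but differ in mode
Gb major → parallel is Gb minor
Tonic triad of Gb minor = Gb Bbb Db
= Gb minor; triad = Gb Bbb Db


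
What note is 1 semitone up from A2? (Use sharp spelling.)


Reasoning:
A2: chromatic position 9 in octave 2 → absolute = 2×12 + 9 = 33
Transpose up 1: 33 + 1 = 34
34 = 2×12 + 10 → A# in octave 2
Result = A#2


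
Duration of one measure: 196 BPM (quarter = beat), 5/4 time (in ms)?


Quarter-note beat duration = 60000 / 196 ms
Beats per measure (5/4) = 5
One measure = 5 × 60000 / 196 = 300000 / 196 ms
= 1530.6 ms


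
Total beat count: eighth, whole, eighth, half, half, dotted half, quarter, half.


Solution.
Beat values:
  eighth = 0.5 beats
  whole = 4 beats
  eighth = 0.5 beats
  half = 2 beats
  half = 2 beats
  dotted half = 3 beats
  quarter = 1 beat
  half = 2 beats
Sum = 0.5 + 4 + 0.5 + 2 + 2 + 3 + 1 + 2
= 15 beats


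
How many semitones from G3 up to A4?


Solution.
Absolute semitone position = octave×12 + chromatic position
G3: 3×12 + 7 = 43
A4: 4×12 + 9 = 57
Difference = 57 - 43 = 14
= 14 semitones


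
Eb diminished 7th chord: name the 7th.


Step by step:
Diminished 7th chord = root + minor 3rd + diminished 5th + diminished 7th
Seventh chords stack in thirds, so the letter names are E-G-B-D
Root: Eb
Minor 3rd above Eb: Gb
Diminished 5th above Eb: Bbb
Diminished 7th above Eb: Dbb
The 7th = Dbb


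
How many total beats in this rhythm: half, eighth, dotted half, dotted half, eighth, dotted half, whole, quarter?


Step by step:
Beat values:
  half = 2 beats
  eighth = 0.5 beats
  dotted half = 3 beats
  dotted half = 3 beats
  eighth = 0.5 beats
  dotted half = 3 beats
  whole = 4 beats
  quarter = 1 beat
Sum = 2 + 0.5 + 3 + 3 + 0.5 + 3 + 4 + 1
= 17 beats


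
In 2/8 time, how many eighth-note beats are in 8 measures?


Step by step:
Time signature 2/8: the bottom number 8 means the eighth note gets one count
The top number 2 means 2 eighth-note beats per measure
Total = 2 × 8 measures
= 16 eighth-note beats


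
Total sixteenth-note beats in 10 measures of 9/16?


Let's work it out.
Time signature 9/16: the bottom number 16 means the sixteenth note gets one count
The top number 9 means 9 sixteenth-note beats per measure
Total = 9 × 10 measures
= 90 sixteenth-note beats


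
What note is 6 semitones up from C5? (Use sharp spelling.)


Let's work it out.
C5: chromatic position 0 in octave 5 → absolute = 5×12 + 0 = 60
Transpose up 6: 60 + 6 = 66
66 = 5×12 + 6 → F# in octave 5
Result = F#5


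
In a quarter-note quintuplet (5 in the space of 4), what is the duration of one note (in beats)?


Quintuplet: 5 notes occupy the space of 4 quarter notes
Space = 4 × 1 = 4 beats
Each quintuplet note = 4 / 5 = 4/5 beats
= 4/5 beats


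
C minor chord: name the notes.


Reasoning:
Minor triad = root + minor 3rd (3 semitones) + perfect 5th (7 semitones)
A triad on C stacks thirds, so the chord tones use letter names C-E-G
Root: C
Minor 3rd above C: Eb
Perfect 5th above C: G
Chord = C Eb G


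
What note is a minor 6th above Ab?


Reasoning:
A 6th spans 6 letter names, so from A we land on F
A minor 6th = 8 semitones above Ab
Spell F at that pitch: Fb
= Fb


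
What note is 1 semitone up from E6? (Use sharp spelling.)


Solution.
E6: chromatic position 4 in octave 6 → absolute = 6×12 + 4 = 76
Transpose up 1: 76 + 1 = 77
77 = 6×12 + 5 → F in octave 6
Result = F6


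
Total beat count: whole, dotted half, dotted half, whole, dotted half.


Beat values:
  whole = 4 beats
  dotted half = 3 beats
  dotted half = 3 beats
  whole = 4 beats
  dotted half = 3 beats
Sum = 4 + 3 + 3 + 4 + 3
= 17 beats


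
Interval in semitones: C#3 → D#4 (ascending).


Step by step:
Absolute semitone position = octave×12 + chromatic position
C#3: 3×12 + 1 = 37
D#4: 4×12 + 3 = 51
Difference = 51 - 37 = 14
= 14 semitones


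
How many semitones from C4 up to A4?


Step by step:
Absolute semitone position = octave×12 + chromatic position
C4: 4×12 + 0 = 48
A4: 4×12 + 9 = 57
Difference = 57 - 48 = 9
= 9 semitones


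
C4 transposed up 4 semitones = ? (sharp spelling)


Reasoning:
C4: chromatic position 0 in octave 4 → absolute = 4×12 + 0 = 48
Transpose up 4: 48 + 4 = 52
52 = 4×12 + 4 → E in octave 4
Result = E4


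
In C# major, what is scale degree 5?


Reasoning:
Major scale pattern: W-W-H-W-W-W-H (2-2-1-2-2-2-1 semitones)
Starting from C#:
  C# + 2 semitones → D#
  D# + 2 semitones → E#
  E# + 1 semitone → F#
  F# + 2 semitones → G#
  G# + 2 semitones → A#
  A# + 2 semitones → B#
  B# + 1 semitone → C#
Scale: C# D# E# F# G# A# B#
Degree 5 = G#


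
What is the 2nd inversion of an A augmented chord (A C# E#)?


Root position: A C# E#
2nd inversion: move root and 3rd up an octave
Bass note: E#
Notes (bottom to top) = E# A C#


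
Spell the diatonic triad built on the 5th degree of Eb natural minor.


Eb natural minor scale: Eb F Gb Ab Bb Cb Db
Diatonic triad on degree 5 stacks scale notes 5, 7, 2: Bb Db F
Bb→Db = 3 semitones; Bb→F = 7 semitones → minor triad
= Bb Db F (minor)


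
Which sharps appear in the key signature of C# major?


Reasoning:
Sharp major keys follow the circle of fifths: C(0), G(1), D(2), A(3), E(4), B(5), F#(6), C#(7)
C# major has 7 sharps
Order of sharps: F# C# G# D# A# E# B# → first 7: F#, C#, G#, D#, A#, E#, B#
= F#, C#, G#, D#, A#, E#, B#


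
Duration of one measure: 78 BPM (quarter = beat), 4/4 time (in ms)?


Reasoning:
Quarter-note beat duration = 60000 / 78 ms
Beats per measure (4/4) = 4
One measure = 4 × 60000 / 78 = 240000 / 78 ms
= 3076.9 ms


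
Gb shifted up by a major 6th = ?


major 6th: 6 letter names, 9 semitones
Letter: G + 5 → E
Pitch: Gb + 9 semitones, spelled as an E → Eb
= Eb


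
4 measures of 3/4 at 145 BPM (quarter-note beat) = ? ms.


Quarter-note beat duration = 60000 / 145 ms
Beats per measure (3/4) = 3
One measure = 3 × 60000 / 145 = 180000 / 145 ms
4 measures = 4 × 180000 / 145 = 720000 / 145
= 4965.5 ms


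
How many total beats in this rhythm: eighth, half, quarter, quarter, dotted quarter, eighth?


Beat values:
  eighth = 0.5 beats
  half = 2 beats
  quarter = 1 beat
  quarter = 1 beat
  dotted quarter = 1.5 beats
  eighth = 0.5 beats
Sum = 0.5 + 2 + 1 + 1 + 1.5 + 0.5
= 6.5 beats


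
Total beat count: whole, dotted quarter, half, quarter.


Solution.
Beat values:
  whole = 4 beats
  dotted quarter = 1.5 beats
  half = 2 beats
  quarter = 1 beat
Sum = 4 + 1.5 + 2 + 1
= 8.5 beats


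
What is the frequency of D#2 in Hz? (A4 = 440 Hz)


f = 440 × 2^(n/12) where n = semitones from A4
D#2: -30 semitones from A4
f = 440 × 2^(-30/12)
f = 77.78 Hz


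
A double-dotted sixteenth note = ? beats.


Reasoning:
Base sixteenth note = 1/4 beats
Dot 1 adds half the previous value: +1/8
Dot 2 adds half the previous value: +1/16
One double-dotted sixteenth = 1/4 + 1/8 + 1/16 = 7/16
= 7/16 beats


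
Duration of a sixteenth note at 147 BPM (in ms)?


Working:
One quarter-note beat = 60000 / BPM = 60000 / 147 ms
Sixteenth note = 1/4 × quarter note
Duration = 1/4 × 60000 / 147 = 15000 / 147
= 102.0 ms


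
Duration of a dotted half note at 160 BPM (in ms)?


Reasoning:
One quarter-note beat = 60000 / BPM = 60000 / 160 ms
Dotted half note = 3 × quarter note
Duration = 3 × 60000 / 160 = 180000 / 160
= 1125.0 ms


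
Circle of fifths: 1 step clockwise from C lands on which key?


Step by step:
Each clockwise step on the circle of fifths moves up a perfect 5th
From C: C → G
= G


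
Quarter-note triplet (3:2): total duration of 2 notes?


Step by step:
Triplet: 3 notes occupy the space of 2 quarter notes
Space = 2 × 1 = 2 beats
Each triplet note = 2 / 3 = 2/3 beats
2 notes = 2 × 2/3 = 4/3
= 4/3 beats


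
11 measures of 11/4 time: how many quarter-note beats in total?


Let's work it out.
Time signature 11/4: the bottom number 4 means the quarter note gets one count
The top number 11 means 11 quarter-note beats per measure
Total = 11 × 11 measures
= 121 quarter-note beats


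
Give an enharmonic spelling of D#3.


Solution.
Enharmonic notes sound the same pitch but are spelled with different letter names
D# and Eb name the same pitch class
= Eb3


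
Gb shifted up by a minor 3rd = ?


Solution.
minor 3rd: 3 letter names, 3 semitones
Letter: G + 2 → B
Pitch: Gb + 3 semitones, spelled as a B → Bbb
= Bbb


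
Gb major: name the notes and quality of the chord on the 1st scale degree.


Reasoning:
Gb major scale: Gb Ab Bb Cb Db Eb F
Diatonic triad on degree 1 stacks scale notes 1, 3, 5: Gb Bb Db
Gb→Bb = 4 semitones; Gb→Db = 7 semitones → major triad
= Gb Bb Db (major)


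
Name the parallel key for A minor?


Working:
Parallel keys share the same tonic but differ in mode
A minor → parallel is A major
= A major


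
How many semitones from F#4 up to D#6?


Absolute semitone position = octave×12 + chromatic position
F#4: 4×12 + 6 = 54
D#6: 6×12 + 3 = 75
Difference = 75 - 54 = 21
= 21 semitones


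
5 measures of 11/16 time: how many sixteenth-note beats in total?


Working:
Time signature 11/16: the bottom number 16 means the sixteenth note gets one count
The top number 11 means 11 sixteenth-note beats per measure
Total = 11 × 5 measures
= 55 sixteenth-note beats


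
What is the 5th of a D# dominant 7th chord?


Working:
Dominant 7th chord = root + major 3rd + perfect 5th + minor 7th
Seventh chords stack in thirds, so the letter names are D-F-A-C
Root: D#
Major 3rd above D#: F##
Perfect 5th above D#: A#
Minor 7th above D#: C#
The 5th = A#


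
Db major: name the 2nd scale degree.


Step by step:
Major scale pattern: W-W-H-W-W-W-H (2-2-1-2-2-2-1 semitones)
Starting from Db:
  Db + 2 semitones → Eb
  Eb + 2 semitones → F
  F + 1 semitone → Gb
  Gb + 2 semitones → Ab
  Ab + 2 semitones → Bb
  Bb + 2 semitones → C
  C + 1 semitone → Db
Scale: Db Eb F Gb Ab Bb C
Degree 2 = Eb


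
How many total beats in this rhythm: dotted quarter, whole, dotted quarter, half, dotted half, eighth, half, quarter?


Beat values:
  dotted quarter = 1.5 beats
  whole = 4 beats
  dotted quarter = 1.5 beats
  half = 2 beats
  dotted half = 3 beats
  eighth = 0.5 beats
  half = 2 beats
  quarter = 1 beat
Sum = 1.5 + 4 + 1.5 + 2 + 3 + 0.5 + 2 + 1
= 15.5 beats


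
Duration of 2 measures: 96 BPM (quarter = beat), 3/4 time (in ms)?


Let's work it out.
Quarter-note beat duration = 60000 / 96 ms
Beats per measure (3/4) = 3
One measure = 3 × 60000 / 96 = 180000 / 96 ms
2 measures = 2 × 180000 / 96 = 360000 / 96
= 3750.0 ms


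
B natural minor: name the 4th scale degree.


Solution.
Natural minor scale pattern: W-H-W-W-H-W-W (2-1-2-2-1-2-2 semitones)
Starting from B:
  B + 2 semitones → C#
  C# + 1 semitone → D
  D + 2 semitones → E
  E + 2 semitones → F#
  F# + 1 semitone → G
  G + 2 semitones → A
  A + 2 semitones → B
Scale: B C# D E F# G A
Degree 4 = E


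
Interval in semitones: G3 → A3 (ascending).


Let's work it out.
Absolute semitone position = octave×12 + chromatic position
G3: 3×12 + 7 = 43
A3: 3×12 + 9 = 45
Difference = 45 - 43 = 2
= 2 semitones


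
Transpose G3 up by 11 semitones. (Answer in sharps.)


Let's work it out.
G3: chromatic position 7 in octave 3 → absolute = 3×12 + 7 = 43
Transpose up 11: 43 + 11 = 54
54 = 4×12 + 6 → F# in octave 4
Result = F#4


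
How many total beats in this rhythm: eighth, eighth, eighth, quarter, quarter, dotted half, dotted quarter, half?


Beat values:
  eighth = 0.5 beats
  eighth = 0.5 beats
  eighth = 0.5 beats
  quarter = 1 beat
  quarter = 1 beat
  dotted half = 3 beats
  dotted quarter = 1.5 beats
  half = 2 beats
Sum = 0.5 + 0.5 + 0.5 + 1 + 1 + 3 + 1.5 + 2
= 10 beats


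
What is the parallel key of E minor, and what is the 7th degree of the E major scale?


Solution.
Parallel keys share the same tonic but differ in mode
E minor → parallel is E major
E major scale: E F# G# A B C# D#
= E major; 7th degree = D#


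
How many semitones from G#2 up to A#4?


Step by step:
Absolute semitone position = octave×12 + chromatic position
G#2: 2×12 + 8 = 32
A#4: 4×12 + 10 = 58
Difference = 58 - 32 = 26
= 26 semitones


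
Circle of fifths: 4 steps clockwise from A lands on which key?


Solution.
Each clockwise step on the circle of fifths moves up a perfect 5th
From A: A → E → B → F#/Gb → Db
= Db


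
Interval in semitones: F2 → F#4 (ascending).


Absolute semitone position = octave×12 + chromatic position
F2: 2×12 + 5 = 29
F#4: 4×12 + 6 = 54
Difference = 54 - 29 = 25
= 25 semitones


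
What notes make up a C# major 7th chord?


Solution.
Major 7th chord = root + major 3rd + perfect 5th + major 7th
Seventh chords stack in thirds, so the letter names are C-E-G-B
Root: C#
Major 3rd above C#: E#
Perfect 5th above C#: G#
Major 7th above C#: B#
Chord = C# E# G# B#


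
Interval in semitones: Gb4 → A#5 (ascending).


Let's work it out.
Absolute semitone position = octave×12 + chromatic position
Gb4: 4×12 + 6 = 54
A#5: 5×12 + 10 = 70
Difference = 70 - 54 = 16
= 16 semitones


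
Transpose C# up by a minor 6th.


minor 6th: 6 letter names, 8 semitones
Letter: C + 5 → A
Pitch: C# + 8 semitones, spelled as an A → A
= A


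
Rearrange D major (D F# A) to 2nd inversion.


Let's work it out.
Root position: D F# A
2nd inversion: move root and 3rd up an octave
Bass note: A
Notes (bottom to top) = A D F#


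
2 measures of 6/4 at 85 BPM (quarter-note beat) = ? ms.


Working:
Quarter-note beat duration = 60000 / 85 ms
Beats per measure (6/4) = 6
One measure = 6 × 60000 / 85 = 360000 / 85 ms
2 measures = 2 × 360000 / 85 = 720000 / 85
= 8470.6 ms


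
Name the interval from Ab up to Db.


Let's work it out.
Letter names: A → D spans 4 letter names → a 4th
Semitones: Ab → Db = 5 half-steps
A 4th of 5 semitones is a perfect 4th
= perfect 4th
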